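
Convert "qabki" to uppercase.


Input string: 'qabki'
Operation: convert each letter to uppercase
Mapping: 'q'->'Q', 'a'->'A', 'b'->'B', 'k'->'K', 'i'->'I'
Result: QABKI


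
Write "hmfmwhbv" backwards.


Input string: 'hmfmwhbv'
Operation: reverse character order
Original order: 'h' -> 'm' -> 'f' -> 'm' -> 'w' -> 'h' -> 'b' -> 'v'
Reversed order: 'v' -> 'b' -> 'h' -> 'w' -> 'm' -> 'f' -> 'm' -> 'h'
Result: vbhwmfmh


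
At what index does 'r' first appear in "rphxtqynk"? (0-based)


Input string: 'rphxtqynk'
Target: 'r'
Scanning left to right: s[0]='r'
First match at index: 0


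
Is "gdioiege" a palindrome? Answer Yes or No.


Input string: 'gdioiege'
Reversed: 'egeioidg'
Compare pairs: s[0]='g' vs s[7]='e' (mismatch), s[1]='d' vs s[6]='g' (mismatch), s[2]='i' vs s[5]='e' (mismatch), s[3]='o' vs s[4]='i' (mismatch)
Palindrome: No


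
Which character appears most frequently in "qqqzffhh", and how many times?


Input: 'qqqzffhh'
Operation: tally each character
Counts: 'f':2, 'h':2, 'q':3, 'z':1
Maximum: 'q' appears 3 times


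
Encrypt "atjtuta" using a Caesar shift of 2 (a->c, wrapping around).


Input: 'atjtuta', shift = 2
Operation: for each letter, (position + 2) mod 26
Mapping: 'a'(0+2=2)->'c', 't'(19+2=21)->'v', 'j'(9+2=11)->'l', 't'(19+2=21)->'v', 'u'(20+2=22)->'w', 't'(19+2=21)->'v', 'a'(0+2=2)->'c'
Result: cvlvwvc


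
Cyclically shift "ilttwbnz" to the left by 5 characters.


Input: 'ilttwbnz', shift = 5
Operation: split at index 5 and swap parts
Front part s[0:5] = 'ilttw'
Back part s[5:] = 'bnz'
Rotated = back + front = 'bnz' + 'ilttw'
Result: bnzilttw


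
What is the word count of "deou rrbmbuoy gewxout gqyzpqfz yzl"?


Input string: 'deou rrbmbuoy gewxout gqyzpqfz yzl'
Operation: split by spaces
Words found: 'deou', 'rrbmbuoy', 'gewxout', 'gqyzpqfz', 'yzl'
Word count: 5


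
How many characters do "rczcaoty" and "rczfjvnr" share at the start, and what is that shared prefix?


String 1: 'rczcaoty'
String 2: 'rczfjvnr'
Compare position by position:
pos 0: 'r' vs 'r' match
pos 1: 'c' vs 'c' match
pos 2: 'z' vs 'z' match
pos 3: 'c' vs 'f' differ -> stop
Longest common prefix: "rcz" (length 3)


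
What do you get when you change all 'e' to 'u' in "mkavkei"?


Input string: 'mkavkei'
Operation: replace 'e' with 'u'
Positions of 'e': 5
After replacement: mkavkui


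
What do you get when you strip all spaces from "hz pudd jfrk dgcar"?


Input string: 'hz pudd jfrk dgcar'
Operation: remove all spaces
Words: 'hz', 'pudd', 'jfrk', 'dgcar'
Join without spaces: hzpuddjfrkdgcar


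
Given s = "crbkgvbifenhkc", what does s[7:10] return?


Input string: 'crbkgvbifenhkc'
Operation: slice [7:10]
Extract characters: s[7]='i', s[8]='f', s[9]='e'
Result: ife


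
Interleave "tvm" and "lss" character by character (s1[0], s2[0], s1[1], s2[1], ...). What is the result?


String 1: 'tvm'
String 2: 'lss'
Operation: alternate characters
Pairs: 't'+'l', 'v'+'s', 'm'+'s'
Result: tlvsms


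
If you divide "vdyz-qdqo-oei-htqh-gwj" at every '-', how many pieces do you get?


Input string: 'vdyz-qdqo-oei-htqh-gwj'
Delimiter: '-'
Split result: 'vdyz', 'qdqo', 'oei', 'htqh', 'gwj'
Number of parts: 5


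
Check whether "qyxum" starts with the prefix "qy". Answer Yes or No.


Input string: 'qyxum'
Prefix to check: 'qy'
First 2 characters of input: 'qy'
Match: True
Result: Yes


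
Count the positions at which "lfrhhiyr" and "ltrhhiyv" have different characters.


String 1: 'lfrhhiyr'
String 2: 'ltrhhiyv'
Compare each position: pos 0: 'l'=='l', pos 1: 'f'!='t', pos 2: 'r'=='r', pos 3: 'h'=='h', pos 4: 'h'=='h', pos 5: 'i'=='i', pos 6: 'y'=='y', pos 7: 'r'!='v'
Differing positions: 2
Hamming distance: 2


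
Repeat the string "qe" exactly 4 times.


Input string: 'qe'
Operation: repeat 4 times
Concatenation: 'qe' + 'qe' + 'qe' + 'qe'
Result: qeqeqeqe


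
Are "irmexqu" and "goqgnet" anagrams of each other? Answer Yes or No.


String 1: 'irmexqu' -> sorted: 'eimqrux'
String 2: 'goqgnet' -> sorted: 'eggnoqt'
Compare sorted forms: 'eimqrux' != 'eggnoqt'
Anagram: No


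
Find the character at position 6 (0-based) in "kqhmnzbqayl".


Input string: 'kqhmnzbqayl'
Operation: get character at index 6
Index mapping: s[0]='k', s[1]='q', s[2]='h', s[3]='m', s[4]='n', s[5]='z', s[6]='b'
Result: 'b'


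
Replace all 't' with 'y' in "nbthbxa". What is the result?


Input string: 'nbthbxa'
Operation: replace 't' with 'y'
Positions of 't': 2
After replacement: nbyhbxa


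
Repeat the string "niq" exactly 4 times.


Input string: 'niq'
Operation: repeat 4 times
Concatenation: 'niq' + 'niq' + 'niq' + 'niq'
Result: niqniqniqniq


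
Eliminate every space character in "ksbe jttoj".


Input string: 'ksbe jttoj'
Operation: remove all spaces
Words: 'ksbe', 'jttoj'
Join without spaces: ksbejttoj


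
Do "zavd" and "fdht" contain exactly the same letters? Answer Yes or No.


String 1: 'zavd' -> sorted: 'advz'
String 2: 'fdht' -> sorted: 'dfht'
Compare sorted forms: 'advz' != 'dfht'
Anagram: No


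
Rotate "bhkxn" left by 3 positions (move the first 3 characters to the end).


Input: 'bhkxn', shift = 3
Operation: split at index 3 and swap parts
Front part s[0:3] = 'bhk'
Back part s[3:] = 'xn'
Rotated = back + front = 'xn' + 'bhk'
Result: xnbhk


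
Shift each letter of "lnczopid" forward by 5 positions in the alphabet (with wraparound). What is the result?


Input: 'lnczopid', shift = 5
Operation: for each letter, (position + 5) mod 26
Mapping: 'l'(11+5=16)->'q', 'n'(13+5=18)->'s', 'c'(2+5=7)->'h', 'z'(25+5=30, 30 mod 26=4)->'e', 'o'(14+5=19)->'t', 'p'(15+5=20)->'u', 'i'(8+5=13)->'n', 'd'(3+5=8)->'i'
Result: qshetuni


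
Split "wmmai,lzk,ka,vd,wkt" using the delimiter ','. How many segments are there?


Input string: 'wmmai,lzk,ka,vd,wkt'
Delimiter: ','
Split result: 'wmmai', 'lzk', 'ka', 'vd', 'wkt'
Number of parts: 5


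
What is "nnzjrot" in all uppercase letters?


Input string: 'nnzjrot'
Operation: convert each letter to uppercase
Mapping: 'n'->'N', 'n'->'N', 'z'->'Z', 'j'->'J', 'r'->'R', 'o'->'O', 't'->'T'
Result: NNZJROT


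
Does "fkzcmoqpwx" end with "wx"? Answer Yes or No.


Input string: 'fkzcmoqpwx'
Suffix to check: 'wx'
Last 2 characters of input: 'wx'
Match: True
Result: Yes


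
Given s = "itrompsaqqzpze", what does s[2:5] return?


Input string: 'itrompsaqqzpze'
Operation: slice [2:5]
Extract characters: s[2]='r', s[3]='o', s[4]='m'
Result: rom


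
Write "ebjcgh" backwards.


Input string: 'ebjcgh'
Operation: reverse character order
Original order: 'e' -> 'b' -> 'j' -> 'c' -> 'g' -> 'h'
Reversed order: 'h' -> 'g' -> 'c' -> 'j' -> 'b' -> 'e'
Result: hgcjbe


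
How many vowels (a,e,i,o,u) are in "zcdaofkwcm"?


Input string: 'zcdaofkwcm'
Operation: count vowels (a, e, i, o, u)
Scan: s[0]='z', s[1]='c', s[2]='d', s[3]='a' (vowel), s[4]='o' (vowel), s[5]='f', s[6]='k', s[7]='w', s[8]='c', s[9]='m'
Vowels found: 2
Result: 2


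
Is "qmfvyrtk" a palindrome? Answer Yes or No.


Input string: 'qmfvyrtk'
Reversed: 'ktryvfmq'
Compare pairs: s[0]='q' vs s[7]='k' (mismatch), s[1]='m' vs s[6]='t' (mismatch), s[2]='f' vs s[5]='r' (mismatch), s[3]='v' vs s[4]='y' (mismatch)
Palindrome: No


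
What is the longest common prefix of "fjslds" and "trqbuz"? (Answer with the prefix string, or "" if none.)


String 1: 'fjslds'
String 2: 'trqbuz'
Compare position by position:
pos 0: 'f' vs 't' differ -> stop
Longest common prefix: "" (length 0)


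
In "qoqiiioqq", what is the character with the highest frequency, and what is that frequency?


Input: 'qoqiiioqq'
Operation: tally each character
Counts: 'i':3, 'o':2, 'q':4
Maximum: 'q' appears 4 times


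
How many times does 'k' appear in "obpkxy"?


Input string: 'obpkxy'
Target character: 'k'
Scan each position: s[3]='k'
Matches found at indices: 3
Total: 1


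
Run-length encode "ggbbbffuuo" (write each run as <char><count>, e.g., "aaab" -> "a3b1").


Input: 'ggbbbffuuo'
Operation: identify consecutive runs
Runs: 'gg' -> g2, 'bbb' -> b3, 'ff' -> f2, 'uu' -> u2, 'o' -> o1
Encoded: g2b3f2u2o1


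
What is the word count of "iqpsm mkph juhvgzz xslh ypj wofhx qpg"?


Input string: 'iqpsm mkph juhvgzz xslh ypj wofhx qpg'
Operation: split by spaces
Words found: 'iqpsm', 'mkph', 'juhvgzz', 'xslh', 'ypj', 'wofhx', 'qpg'
Word count: 7


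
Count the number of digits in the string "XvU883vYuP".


Input string: 'XvU883vYuP'
Operation: count digit characters (0-9)
Scan: 'X', 'v', 'U', '8'(digit), '8'(digit), '3'(digit), 'v', 'Y', 'u', 'P'
Digits found: 3
Result: 3


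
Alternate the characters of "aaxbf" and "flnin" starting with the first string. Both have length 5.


String 1: 'aaxbf'
String 2: 'flnin'
Operation: alternate characters
Pairs: 'a'+'f', 'a'+'l', 'x'+'n', 'b'+'i', 'f'+'n'
Result: afalxnbifn


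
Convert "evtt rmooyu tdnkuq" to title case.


Input string: 'evtt rmooyu tdnkuq'
Operation: capitalize first letter of each word
Word transformations: 'evtt'->'Evtt', 'rmooyu'->'Rmooyu', 'tdnkuq'->'Tdnkuq'
Result: Evtt Rmooyu Tdnkuq


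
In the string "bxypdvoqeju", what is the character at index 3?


Input string: 'bxypdvoqeju'
Operation: get character at index 3
Index mapping: s[0]='b', s[1]='x', s[2]='y', s[3]='p'
Result: 'p'


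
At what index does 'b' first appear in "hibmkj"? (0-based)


Input string: 'hibmkj'
Target: 'b'
Scanning left to right: s[0]='h', s[1]='i', s[2]='b'
First match at index: 2


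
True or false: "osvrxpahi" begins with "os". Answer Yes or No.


Input string: 'osvrxpahi'
Prefix to check: 'os'
First 2 characters of input: 'os'
Match: True
Result: Yes


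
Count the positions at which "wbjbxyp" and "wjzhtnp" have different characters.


String 1: 'wbjbxyp'
String 2: 'wjzhtnp'
Compare each position: pos 0: 'w'=='w', pos 1: 'b'!='j', pos 2: 'j'!='z', pos 3: 'b'!='h', pos 4: 'x'!='t', pos 5: 'y'!='n', pos 6: 'p'=='p'
Differing positions: 5
Hamming distance: 5


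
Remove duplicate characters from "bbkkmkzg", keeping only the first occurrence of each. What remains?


Input: 'bbkkmkzg'
Operation: keep first occurrence of each character
Scan: s[0]='b' new -> keep; s[1]='b' seen -> skip; s[2]='k' new -> keep; s[3]='k' seen -> skip; s[4]='m' new -> keep; s[5]='k' seen -> skip; s[6]='z' new -> keep; s[7]='g' new -> keep
Result: bkmzg


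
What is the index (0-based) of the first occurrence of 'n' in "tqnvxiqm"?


Input string: 'tqnvxiqm'
Target: 'n'
Scanning left to right: s[0]='t', s[1]='q', s[2]='n'
First match at index: 2


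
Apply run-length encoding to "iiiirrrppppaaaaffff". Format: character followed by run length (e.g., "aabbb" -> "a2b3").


Input: 'iiiirrrppppaaaaffff'
Operation: identify consecutive runs
Runs: 'iiii' -> i4, 'rrr' -> r3, 'pppp' -> p4, 'aaaa' -> a4, 'ffff' -> f4
Encoded: i4r3p4a4f4


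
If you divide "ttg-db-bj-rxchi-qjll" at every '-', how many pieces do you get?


Input string: 'ttg-db-bj-rxchi-qjll'
Delimiter: '-'
Split result: 'ttg', 'db', 'bj', 'rxchi', 'qjll'
Number of parts: 5


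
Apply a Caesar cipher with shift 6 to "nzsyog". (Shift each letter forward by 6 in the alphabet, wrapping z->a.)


Input: 'nzsyog', shift = 6
Operation: for each letter, (position + 6) mod 26
Mapping: 'n'(13+6=19)->'t', 'z'(25+6=31, 31 mod 26=5)->'f', 's'(18+6=24)->'y', 'y'(24+6=30, 30 mod 26=4)->'e', 'o'(14+6=20)->'u', 'g'(6+6=12)->'m'
Result: tfyeum


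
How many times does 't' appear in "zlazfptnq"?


Input string: 'zlazfptnq'
Target character: 't'
Scan each position: s[6]='t'
Matches found at indices: 6
Total: 1


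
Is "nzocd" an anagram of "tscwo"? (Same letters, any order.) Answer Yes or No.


String 1: 'tscwo' -> sorted: 'costw'
String 2: 'nzocd' -> sorted: 'cdnoz'
Compare sorted forms: 'costw' != 'cdnoz'
Anagram: No


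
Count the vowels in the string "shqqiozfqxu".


Input string: 'shqqiozfqxu'
Operation: count vowels (a, e, i, o, u)
Scan: s[0]='s', s[1]='h', s[2]='q', s[3]='q', s[4]='i' (vowel), s[5]='o' (vowel), s[6]='z', s[7]='f', s[8]='q', s[9]='x', s[10]='u' (vowel)
Vowels found: 3
Result: 3


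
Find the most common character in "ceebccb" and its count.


Input: 'ceebccb'
Operation: tally each character
Counts: 'b':2, 'c':3, 'e':2
Maximum: 'c' appears 3 times


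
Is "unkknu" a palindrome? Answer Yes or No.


Input string: 'unkknu'
Reversed: 'unkknu'
Compare pairs: s[0]='u' vs s[5]='u' (match), s[1]='n' vs s[4]='n' (match), s[2]='k' vs s[3]='k' (match)
Palindrome: Yes


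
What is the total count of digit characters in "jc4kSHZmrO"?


Input string: 'jc4kSHZmrO'
Operation: count digit characters (0-9)
Scan: 'j', 'c', '4'(digit), 'k', 'S', 'H', 'Z', 'm', 'r', 'O'
Digits found: 1
Result: 1


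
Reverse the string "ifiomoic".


Input string: 'ifiomoic'
Operation: reverse character order
Original order: 'i' -> 'f' -> 'i' -> 'o' -> 'm' -> 'o' -> 'i' -> 'c'
Reversed order: 'c' -> 'i' -> 'o' -> 'm' -> 'o' -> 'i' -> 'f' -> 'i'
Result: ciomoifi


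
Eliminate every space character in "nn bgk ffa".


Input string: 'nn bgk ffa'
Operation: remove all spaces
Words: 'nn', 'bgk', 'ffa'
Join without spaces: nnbgkffa


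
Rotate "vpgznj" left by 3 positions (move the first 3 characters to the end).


Input: 'vpgznj', shift = 3
Operation: split at index 3 and swap parts
Front part s[0:3] = 'vpg'
Back part s[3:] = 'znj'
Rotated = back + front = 'znj' + 'vpg'
Result: znjvpg


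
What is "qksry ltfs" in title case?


Input string: 'qksry ltfs'
Operation: capitalize first letter of each word
Word transformations: 'qksry'->'Qksry', 'ltfs'->'Ltfs'
Result: Qksry Ltfs


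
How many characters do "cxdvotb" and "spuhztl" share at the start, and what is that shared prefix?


String 1: 'cxdvotb'
String 2: 'spuhztl'
Compare position by position:
pos 0: 'c' vs 's' differ -> stop
Longest common prefix: "" (length 0)


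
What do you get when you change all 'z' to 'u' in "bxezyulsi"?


Input string: 'bxezyulsi'
Operation: replace 'z' with 'u'
Positions of 'z': 3
After replacement: bxeuyulsi


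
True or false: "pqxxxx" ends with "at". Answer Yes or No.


Input string: 'pqxxxx'
Suffix to check: 'at'
Last 2 characters of input: 'xx'
Match: False
Result: No


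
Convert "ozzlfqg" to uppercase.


Input string: 'ozzlfqg'
Operation: convert each letter to uppercase
Mapping: 'o'->'O', 'z'->'Z', 'z'->'Z', 'l'->'L', 'f'->'F', 'q'->'Q', 'g'->'G'
Result: OZZLFQG


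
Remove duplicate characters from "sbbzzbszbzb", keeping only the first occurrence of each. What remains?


Input: 'sbbzzbszbzb'
Operation: keep first occurrence of each character
Scan: s[0]='s' new -> keep; s[1]='b' new -> keep; s[2]='b' seen -> skip; s[3]='z' new -> keep; s[4]='z' seen -> skip; s[5]='b' seen -> skip; s[6]='s' seen -> skip; s[7]='z' seen -> skip; s[8]='b' seen -> skip; s[9]='z' seen -> skip; s[10]='b' seen -> skip
Result: sbz


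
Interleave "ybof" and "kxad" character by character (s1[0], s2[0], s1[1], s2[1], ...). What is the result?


String 1: 'ybof'
String 2: 'kxad'
Operation: alternate characters
Pairs: 'y'+'k', 'b'+'x', 'o'+'a', 'f'+'d'
Result: ykbxoafd


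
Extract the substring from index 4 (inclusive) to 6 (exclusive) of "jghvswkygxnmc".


Input string: 'jghvswkygxnmc'
Operation: slice [4:6]
Extract characters: s[4]='s', s[5]='w'
Result: sw


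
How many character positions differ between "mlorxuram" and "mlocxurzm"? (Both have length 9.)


String 1: 'mlorxuram'
String 2: 'mlocxurzm'
Compare each position: pos 0: 'm'=='m', pos 1: 'l'=='l', pos 2: 'o'=='o', pos 3: 'r'!='c', pos 4: 'x'=='x', pos 5: 'u'=='u', pos 6: 'r'=='r', pos 7: 'a'!='z', pos 8: 'm'=='m'
Differing positions: 2
Hamming distance: 2


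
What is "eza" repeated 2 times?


Input string: 'eza'
Operation: repeat 2 times
Concatenation: 'eza' + 'eza'
Result: ezaeza


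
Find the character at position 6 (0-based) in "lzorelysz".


Input string: 'lzorelysz'
Operation: get character at index 6
Index mapping: s[0]='l', s[1]='z', s[2]='o', s[3]='r', s[4]='e', s[5]='l', s[6]='y'
Result: 'y'


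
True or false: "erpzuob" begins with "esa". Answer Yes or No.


Input string: 'erpzuob'
Prefix to check: 'esa'
First 3 characters of input: 'erp'
Match: False
Result: No


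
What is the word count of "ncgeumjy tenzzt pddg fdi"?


Input string: 'ncgeumjy tenzzt pddg fdi'
Operation: split by spaces
Words found: 'ncgeumjy', 'tenzzt', 'pddg', 'fdi'
Word count: 4


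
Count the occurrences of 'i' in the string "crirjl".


Input string: 'crirjl'
Target character: 'i'
Scan each position: s[2]='i'
Matches found at indices: 2
Total: 1


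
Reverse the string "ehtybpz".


Input string: 'ehtybpz'
Operation: reverse character order
Original order: 'e' -> 'h' -> 't' -> 'y' -> 'b' -> 'p' -> 'z'
Reversed order: 'z' -> 'p' -> 'b' -> 'y' -> 't' -> 'h' -> 'e'
Result: zpbythe


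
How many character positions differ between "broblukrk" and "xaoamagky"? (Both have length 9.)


String 1: 'broblukrk'
String 2: 'xaoamagky'
Compare each position: pos 0: 'b'!='x', pos 1: 'r'!='a', pos 2: 'o'=='o', pos 3: 'b'!='a', pos 4: 'l'!='m', pos 5: 'u'!='a', pos 6: 'k'!='g', pos 7: 'r'!='k', pos 8: 'k'!='y'
Differing positions: 8
Hamming distance: 8


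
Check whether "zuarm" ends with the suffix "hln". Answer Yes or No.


Input string: 'zuarm'
Suffix to check: 'hln'
Last 3 characters of input: 'arm'
Match: False
Result: No


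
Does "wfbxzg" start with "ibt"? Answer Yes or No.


Input string: 'wfbxzg'
Prefix to check: 'ibt'
First 3 characters of input: 'wfb'
Match: False
Result: No


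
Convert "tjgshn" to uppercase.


Input string: 'tjgshn'
Operation: convert each letter to uppercase
Mapping: 't'->'T', 'j'->'J', 'g'->'G', 's'->'S', 'h'->'H', 'n'->'N'
Result: TJGSHN


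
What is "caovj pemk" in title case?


Input string: 'caovj pemk'
Operation: capitalize first letter of each word
Word transformations: 'caovj'->'Caovj', 'pemk'->'Pemk'
Result: Caovj Pemk


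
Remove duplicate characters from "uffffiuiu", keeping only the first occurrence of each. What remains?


Input: 'uffffiuiu'
Operation: keep first occurrence of each character
Scan: s[0]='u' new -> keep; s[1]='f' new -> keep; s[2]='f' seen -> skip; s[3]='f' seen -> skip; s[4]='f' seen -> skip; s[5]='i' new -> keep; s[6]='u' seen -> skip; s[7]='i' seen -> skip; s[8]='u' seen -> skip
Result: ufi


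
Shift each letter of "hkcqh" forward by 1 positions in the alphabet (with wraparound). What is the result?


Input: 'hkcqh', shift = 1
Operation: for each letter, (position + 1) mod 26
Mapping: 'h'(7+1=8)->'i', 'k'(10+1=11)->'l', 'c'(2+1=3)->'d', 'q'(16+1=17)->'r', 'h'(7+1=8)->'i'
Result: ildri


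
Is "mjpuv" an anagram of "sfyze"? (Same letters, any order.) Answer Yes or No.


String 1: 'sfyze' -> sorted: 'efsyz'
String 2: 'mjpuv' -> sorted: 'jmpuv'
Compare sorted forms: 'efsyz' != 'jmpuv'
Anagram: No


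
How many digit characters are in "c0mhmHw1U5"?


Input string: 'c0mhmHw1U5'
Operation: count digit characters (0-9)
Scan: 'c', '0'(digit), 'm', 'h', 'm', 'H', 'w', '1'(digit), 'U', '5'(digit)
Digits found: 3
Result: 3


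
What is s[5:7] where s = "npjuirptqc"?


Input string: 'npjuirptqc'
Operation: slice [5:7]
Extract characters: s[5]='r', s[6]='p'
Result: rp


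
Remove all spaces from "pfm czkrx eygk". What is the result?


Input string: 'pfm czkrx eygk'
Operation: remove all spaces
Words: 'pfm', 'czkrx', 'eygk'
Join without spaces: pfmczkrxeygk


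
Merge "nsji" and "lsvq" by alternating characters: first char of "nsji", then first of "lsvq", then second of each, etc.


String 1: 'nsji'
String 2: 'lsvq'
Operation: alternate characters
Pairs: 'n'+'l', 's'+'s', 'j'+'v', 'i'+'q'
Result: nlssjviq


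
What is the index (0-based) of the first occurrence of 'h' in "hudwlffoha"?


Input string: 'hudwlffoha'
Target: 'h'
Scanning left to right: s[0]='h'
First match at index: 0


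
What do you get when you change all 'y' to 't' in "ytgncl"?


Input string: 'ytgncl'
Operation: replace 'y' with 't'
Positions of 'y': 0
After replacement: ttgncl


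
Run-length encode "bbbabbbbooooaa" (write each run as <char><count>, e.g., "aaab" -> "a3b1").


Input: 'bbbabbbbooooaa'
Operation: identify consecutive runs
Runs: 'bbb' -> b3, 'a' -> a1, 'bbbb' -> b4, 'oooo' -> o4, 'aa' -> a2
Encoded: b3a1b4o4a2


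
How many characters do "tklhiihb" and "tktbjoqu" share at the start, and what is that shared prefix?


String 1: 'tklhiihb'
String 2: 'tktbjoqu'
Compare position by position:
pos 0: 't' vs 't' match
pos 1: 'k' vs 'k' match
pos 2: 'l' vs 't' differ -> stop
Longest common prefix: "tk" (length 2)


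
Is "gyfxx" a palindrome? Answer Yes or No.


Input string: 'gyfxx'
Reversed: 'xxfyg'
Compare pairs: s[0]='g' vs s[4]='x' (mismatch), s[1]='y' vs s[3]='x' (mismatch)
Palindrome: No


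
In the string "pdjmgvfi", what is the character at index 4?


Input string: 'pdjmgvfi'
Operation: get character at index 4
Index mapping: s[0]='p', s[1]='d', s[2]='j', s[3]='m', s[4]='g'
Result: 'g'


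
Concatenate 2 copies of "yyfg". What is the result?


Input string: 'yyfg'
Operation: repeat 2 times
Concatenation: 'yyfg' + 'yyfg'
Result: yyfgyyfg


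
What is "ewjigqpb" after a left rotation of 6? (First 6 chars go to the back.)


Input: 'ewjigqpb', shift = 6
Operation: split at index 6 and swap parts
Front part s[0:6] = 'ewjigq'
Back part s[6:] = 'pb'
Rotated = back + front = 'pb' + 'ewjigq'
Result: pbewjigq


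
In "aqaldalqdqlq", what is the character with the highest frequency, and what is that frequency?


Input: 'aqaldalqdqlq'
Operation: tally each character
Counts: 'a':3, 'd':2, 'l':3, 'q':4
Maximum: 'q' appears 4 times


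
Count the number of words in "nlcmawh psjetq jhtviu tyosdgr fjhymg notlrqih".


Input string: 'nlcmawh psjetq jhtviu tyosdgr fjhymg notlrqih'
Operation: split by spaces
Words found: 'nlcmawh', 'psjetq', 'jhtviu', 'tyosdgr', 'fjhymg', 'notlrqih'
Word count: 6


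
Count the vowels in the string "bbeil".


Input string: 'bbeil'
Operation: count vowels (a, e, i, o, u)
Scan: s[0]='b', s[1]='b', s[2]='e' (vowel), s[3]='i' (vowel), s[4]='l'
Vowels found: 2
Result: 2


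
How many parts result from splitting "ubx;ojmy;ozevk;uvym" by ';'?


Input string: 'ubx;ojmy;ozevk;uvym'
Delimiter: ';'
Split result: 'ubx', 'ojmy', 'ozevk', 'uvym'
Number of parts: 4


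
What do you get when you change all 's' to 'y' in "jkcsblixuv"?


Input string: 'jkcsblixuv'
Operation: replace 's' with 'y'
Positions of 's': 3
After replacement: jkcyblixuv


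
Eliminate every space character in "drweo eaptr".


Input string: 'drweo eaptr'
Operation: remove all spaces
Words: 'drweo', 'eaptr'
Join without spaces: drweoeaptr


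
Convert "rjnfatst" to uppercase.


Input string: 'rjnfatst'
Operation: convert each letter to uppercase
Mapping: 'r'->'R', 'j'->'J', 'n'->'N', 'f'->'F', 'a'->'A', 't'->'T', 's'->'S', 't'->'T'
Result: RJNFATST


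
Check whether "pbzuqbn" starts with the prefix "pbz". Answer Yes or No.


Input string: 'pbzuqbn'
Prefix to check: 'pbz'
First 3 characters of input: 'pbz'
Match: True
Result: Yes


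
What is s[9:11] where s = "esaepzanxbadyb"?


Input string: 'esaepzanxbadyb'
Operation: slice [9:11]
Extract characters: s[9]='b', s[10]='a'
Result: ba


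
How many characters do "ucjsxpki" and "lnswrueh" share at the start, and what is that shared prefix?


String 1: 'ucjsxpki'
String 2: 'lnswrueh'
Compare position by position:
pos 0: 'u' vs 'l' differ -> stop
Longest common prefix: "" (length 0)


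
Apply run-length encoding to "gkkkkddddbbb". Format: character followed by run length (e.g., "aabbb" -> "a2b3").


Input: 'gkkkkddddbbb'
Operation: identify consecutive runs
Runs: 'g' -> g1, 'kkkk' -> k4, 'dddd' -> d4, 'bbb' -> b3
Encoded: g1k4d4b3


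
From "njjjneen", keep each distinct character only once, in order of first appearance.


Input: 'njjjneen'
Operation: keep first occurrence of each character
Scan: s[0]='n' new -> keep; s[1]='j' new -> keep; s[2]='j' seen -> skip; s[3]='j' seen -> skip; s[4]='n' seen -> skip; s[5]='e' new -> keep; s[6]='e' seen -> skip; s[7]='n' seen -> skip
Result: nje


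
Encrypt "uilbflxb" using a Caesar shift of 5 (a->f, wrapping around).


Input: 'uilbflxb', shift = 5
Operation: for each letter, (position + 5) mod 26
Mapping: 'u'(20+5=25)->'z', 'i'(8+5=13)->'n', 'l'(11+5=16)->'q', 'b'(1+5=6)->'g', 'f'(5+5=10)->'k', 'l'(11+5=16)->'q', 'x'(23+5=28, 28 mod 26=2)->'c', 'b'(1+5=6)->'g'
Result: znqgkqcg


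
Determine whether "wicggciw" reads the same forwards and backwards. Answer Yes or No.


Input string: 'wicggciw'
Reversed: 'wicggciw'
Compare pairs: s[0]='w' vs s[7]='w' (match), s[1]='i' vs s[6]='i' (match), s[2]='c' vs s[5]='c' (match), s[3]='g' vs s[4]='g' (match)
Palindrome: Yes


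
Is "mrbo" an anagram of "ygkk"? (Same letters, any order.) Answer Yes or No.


String 1: 'ygkk' -> sorted: 'gkky'
String 2: 'mrbo' -> sorted: 'bmor'
Compare sorted forms: 'gkky' != 'bmor'
Anagram: No


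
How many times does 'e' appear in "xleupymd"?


Input string: 'xleupymd'
Target character: 'e'
Scan each position: s[2]='e'
Matches found at indices: 2
Total: 1


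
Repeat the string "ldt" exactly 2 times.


Input string: 'ldt'
Operation: repeat 2 times
Concatenation: 'ldt' + 'ldt'
Result: ldtldt


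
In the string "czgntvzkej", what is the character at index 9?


Input string: 'czgntvzkej'
Operation: get character at index 9
Index mapping: s[0]='c', s[1]='z', s[2]='g', s[3]='n', s[4]='t', s[5]='v', s[6]='z', s[7]='k', s[8]='e', s[9]='j'
Result: 'j'


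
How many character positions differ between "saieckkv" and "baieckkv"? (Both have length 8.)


String 1: 'saieckkv'
String 2: 'baieckkv'
Compare each position: pos 0: 's'!='b', pos 1: 'a'=='a', pos 2: 'i'=='i', pos 3: 'e'=='e', pos 4: 'c'=='c', pos 5: 'k'=='k', pos 6: 'k'=='k', pos 7: 'v'=='v'
Differing positions: 1
Hamming distance: 1


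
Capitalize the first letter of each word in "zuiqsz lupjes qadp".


Input string: 'zuiqsz lupjes qadp'
Operation: capitalize first letter of each word
Word transformations: 'zuiqsz'->'Zuiqsz', 'lupjes'->'Lupjes', 'qadp'->'Qadp'
Result: Zuiqsz Lupjes Qadp


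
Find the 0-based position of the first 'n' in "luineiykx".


Input string: 'luineiykx'
Target: 'n'
Scanning left to right: s[0]='l', s[1]='u', s[2]='i', s[3]='n'
First match at index: 3


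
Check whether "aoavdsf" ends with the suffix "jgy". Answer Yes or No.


Input string: 'aoavdsf'
Suffix to check: 'jgy'
Last 3 characters of input: 'dsf'
Match: False
Result: No


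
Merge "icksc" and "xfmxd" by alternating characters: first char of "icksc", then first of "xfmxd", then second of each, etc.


String 1: 'icksc'
String 2: 'xfmxd'
Operation: alternate characters
Pairs: 'i'+'x', 'c'+'f', 'k'+'m', 's'+'x', 'c'+'d'
Result: ixcfkmsxcd


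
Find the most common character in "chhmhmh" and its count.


Input: 'chhmhmh'
Operation: tally each character
Counts: 'c':1, 'h':4, 'm':2
Maximum: 'h' appears 4 times


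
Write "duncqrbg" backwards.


Input string: 'duncqrbg'
Operation: reverse character order
Original order: 'd' -> 'u' -> 'n' -> 'c' -> 'q' -> 'r' -> 'b' -> 'g'
Reversed order: 'g' -> 'b' -> 'r' -> 'q' -> 'c' -> 'n' -> 'u' -> 'd'
Result: gbrqcnud


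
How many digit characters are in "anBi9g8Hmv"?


Input string: 'anBi9g8Hmv'
Operation: count digit characters (0-9)
Scan: 'a', 'n', 'B', 'i', '9'(digit), 'g', '8'(digit), 'H', 'm', 'v'
Digits found: 2
Result: 2


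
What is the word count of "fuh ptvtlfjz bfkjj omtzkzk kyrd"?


Input string: 'fuh ptvtlfjz bfkjj omtzkzk kyrd'
Operation: split by spaces
Words found: 'fuh', 'ptvtlfjz', 'bfkjj', 'omtzkzk', 'kyrd'
Word count: 5


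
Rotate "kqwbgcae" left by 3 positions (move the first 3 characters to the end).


Input: 'kqwbgcae', shift = 3
Operation: split at index 3 and swap parts
Front part s[0:3] = 'kqw'
Back part s[3:] = 'bgcae'
Rotated = back + front = 'bgcae' + 'kqw'
Result: bgcaekqw


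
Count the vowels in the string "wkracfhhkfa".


Input string: 'wkracfhhkfa'
Operation: count vowels (a, e, i, o, u)
Scan: s[0]='w', s[1]='k', s[2]='r', s[3]='a' (vowel), s[4]='c', s[5]='f', s[6]='h', s[7]='h', s[8]='k', s[9]='f', s[10]='a' (vowel)
Vowels found: 2
Result: 2


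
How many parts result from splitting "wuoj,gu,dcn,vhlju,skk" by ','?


Input string: 'wuoj,gu,dcn,vhlju,skk'
Delimiter: ','
Split result: 'wuoj', 'gu', 'dcn', 'vhlju', 'skk'
Number of parts: 5


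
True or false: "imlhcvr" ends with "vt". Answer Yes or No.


Input string: 'imlhcvr'
Suffix to check: 'vt'
Last 2 characters of input: 'vr'
Match: False
Result: No


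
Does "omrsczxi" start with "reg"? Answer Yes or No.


Input string: 'omrsczxi'
Prefix to check: 'reg'
First 3 characters of input: 'omr'
Match: False
Result: No


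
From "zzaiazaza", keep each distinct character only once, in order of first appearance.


Input: 'zzaiazaza'
Operation: keep first occurrence of each character
Scan: s[0]='z' new -> keep; s[1]='z' seen -> skip; s[2]='a' new -> keep; s[3]='i' new -> keep; s[4]='a' seen -> skip; s[5]='z' seen -> skip; s[6]='a' seen -> skip; s[7]='z' seen -> skip; s[8]='a' seen -> skip
Result: zai


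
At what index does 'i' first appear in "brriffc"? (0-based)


Input string: 'brriffc'
Target: 'i'
Scanning left to right: s[0]='b', s[1]='r', s[2]='r', s[3]='i'
First match at index: 3


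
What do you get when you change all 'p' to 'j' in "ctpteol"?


Input string: 'ctpteol'
Operation: replace 'p' with 'j'
Positions of 'p': 2
After replacement: ctjteol


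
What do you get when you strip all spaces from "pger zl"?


Input string: 'pger zl'
Operation: remove all spaces
Words: 'pger', 'zl'
Join without spaces: pgerzl


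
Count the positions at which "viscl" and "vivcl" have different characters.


String 1: 'viscl'
String 2: 'vivcl'
Compare each position: pos 0: 'v'=='v', pos 1: 'i'=='i', pos 2: 's'!='v', pos 3: 'c'=='c', pos 4: 'l'=='l'
Differing positions: 1
Hamming distance: 1


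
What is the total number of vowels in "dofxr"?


Input string: 'dofxr'
Operation: count vowels (a, e, i, o, u)
Scan: s[0]='d', s[1]='o' (vowel), s[2]='f', s[3]='x', s[4]='r'
Vowels found: 1
Result: 1


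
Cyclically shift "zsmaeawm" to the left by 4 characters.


Input: 'zsmaeawm', shift = 4
Operation: split at index 4 and swap parts
Front part s[0:4] = 'zsma'
Back part s[4:] = 'eawm'
Rotated = back + front = 'eawm' + 'zsma'
Result: eawmzsma


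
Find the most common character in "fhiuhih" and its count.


Input: 'fhiuhih'
Operation: tally each character
Counts: 'f':1, 'h':3, 'i':2, 'u':1
Maximum: 'h' appears 3 times


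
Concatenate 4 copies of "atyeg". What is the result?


Input string: 'atyeg'
Operation: repeat 4 times
Concatenation: 'atyeg' + 'atyeg' + 'atyeg' + 'atyeg'
Result: atyegatyegatyegatyeg


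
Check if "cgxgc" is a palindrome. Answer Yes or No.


Input string: 'cgxgc'
Reversed: 'cgxgc'
Compare pairs: s[0]='c' vs s[4]='c' (match), s[1]='g' vs s[3]='g' (match)
Palindrome: Yes


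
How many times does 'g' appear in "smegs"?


Input string: 'smegs'
Target character: 'g'
Scan each position: s[3]='g'
Matches found at indices: 3
Total: 1


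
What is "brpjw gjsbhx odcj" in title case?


Input string: 'brpjw gjsbhx odcj'
Operation: capitalize first letter of each word
Word transformations: 'brpjw'->'Brpjw', 'gjsbhx'->'Gjsbhx', 'odcj'->'Odcj'
Result: Brpjw Gjsbhx Odcj


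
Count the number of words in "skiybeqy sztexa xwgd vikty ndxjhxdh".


Input string: 'skiybeqy sztexa xwgd vikty ndxjhxdh'
Operation: split by spaces
Words found: 'skiybeqy', 'sztexa', 'xwgd', 'vikty', 'ndxjhxdh'
Word count: 5


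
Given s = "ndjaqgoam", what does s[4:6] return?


Input string: 'ndjaqgoam'
Operation: slice [4:6]
Extract characters: s[4]='q', s[5]='g'
Result: qg


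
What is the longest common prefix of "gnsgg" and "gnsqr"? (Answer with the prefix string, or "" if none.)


String 1: 'gnsgg'
String 2: 'gnsqr'
Compare position by position:
pos 0: 'g' vs 'g' match
pos 1: 'n' vs 'n' match
pos 2: 's' vs 's' match
pos 3: 'g' vs 'q' differ -> stop
Longest common prefix: "gns" (length 3)


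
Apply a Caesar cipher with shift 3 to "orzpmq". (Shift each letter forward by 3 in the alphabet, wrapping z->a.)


Input: 'orzpmq', shift = 3
Operation: for each letter, (position + 3) mod 26
Mapping: 'o'(14+3=17)->'r', 'r'(17+3=20)->'u', 'z'(25+3=28, 28 mod 26=2)->'c', 'p'(15+3=18)->'s', 'm'(12+3=15)->'p', 'q'(16+3=19)->'t'
Result: rucspt


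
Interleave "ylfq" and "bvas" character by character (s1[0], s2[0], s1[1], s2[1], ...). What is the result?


String 1: 'ylfq'
String 2: 'bvas'
Operation: alternate characters
Pairs: 'y'+'b', 'l'+'v', 'f'+'a', 'q'+'s'
Result: yblvfaqs


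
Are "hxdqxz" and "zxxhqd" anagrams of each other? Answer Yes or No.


String 1: 'hxdqxz' -> sorted: 'dhqxxz'
String 2: 'zxxhqd' -> sorted: 'dhqxxz'
Compare sorted forms: 'dhqxxz' == 'dhqxxz'
Anagram: Yes


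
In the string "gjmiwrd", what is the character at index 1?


Input string: 'gjmiwrd'
Operation: get character at index 1
Index mapping: s[0]='g', s[1]='j'
Result: 'j'


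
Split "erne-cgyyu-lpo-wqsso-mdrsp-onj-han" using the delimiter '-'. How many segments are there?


Input string: 'erne-cgyyu-lpo-wqsso-mdrsp-onj-han'
Delimiter: '-'
Split result: 'erne', 'cgyyu', 'lpo', 'wqsso', 'mdrsp', 'onj', 'han'
Number of parts: 7


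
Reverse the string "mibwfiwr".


Input string: 'mibwfiwr'
Operation: reverse character order
Original order: 'm' -> 'i' -> 'b' -> 'w' -> 'f' -> 'i' -> 'w' -> 'r'
Reversed order: 'r' -> 'w' -> 'i' -> 'f' -> 'w' -> 'b' -> 'i' -> 'm'
Result: rwifwbim


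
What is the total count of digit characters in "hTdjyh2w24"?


Input string: 'hTdjyh2w24'
Operation: count digit characters (0-9)
Scan: 'h', 'T', 'd', 'j', 'y', 'h', '2'(digit), 'w', '2'(digit), '4'(digit)
Digits found: 3
Result: 3


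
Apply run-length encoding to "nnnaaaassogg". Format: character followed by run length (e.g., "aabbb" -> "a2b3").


Input: 'nnnaaaassogg'
Operation: identify consecutive runs
Runs: 'nnn' -> n3, 'aaaa' -> a4, 'ss' -> s2, 'o' -> o1, 'gg' -> g2
Encoded: n3a4s2o1g2


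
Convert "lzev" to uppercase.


Input string: 'lzev'
Operation: convert each letter to uppercase
Mapping: 'l'->'L', 'z'->'Z', 'e'->'E', 'v'->'V'
Result: LZEV


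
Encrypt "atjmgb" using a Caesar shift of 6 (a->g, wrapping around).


Input: 'atjmgb', shift = 6
Operation: for each letter, (position + 6) mod 26
Mapping: 'a'(0+6=6)->'g', 't'(19+6=25)->'z', 'j'(9+6=15)->'p', 'm'(12+6=18)->'s', 'g'(6+6=12)->'m', 'b'(1+6=7)->'h'
Result: gzpsmh


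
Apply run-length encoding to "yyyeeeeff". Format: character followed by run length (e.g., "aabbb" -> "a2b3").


Input: 'yyyeeeeff'
Operation: identify consecutive runs
Runs: 'yyy' -> y3, 'eeee' -> e4, 'ff' -> f2
Encoded: y3e4f2


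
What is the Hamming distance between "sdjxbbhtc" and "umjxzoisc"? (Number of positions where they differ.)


String 1: 'sdjxbbhtc'
String 2: 'umjxzoisc'
Compare each position: pos 0: 's'!='u', pos 1: 'd'!='m', pos 2: 'j'=='j', pos 3: 'x'=='x', pos 4: 'b'!='z', pos 5: 'b'!='o', pos 6: 'h'!='i', pos 7: 't'!='s', pos 8: 'c'=='c'
Differing positions: 6
Hamming distance: 6


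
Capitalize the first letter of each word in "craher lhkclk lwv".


Input string: 'craher lhkclk lwv'
Operation: capitalize first letter of each word
Word transformations: 'craher'->'Craher', 'lhkclk'->'Lhkclk', 'lwv'->'Lwv'
Result: Craher Lhkclk Lwv


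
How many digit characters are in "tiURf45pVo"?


Input string: 'tiURf45pVo'
Operation: count digit characters (0-9)
Scan: 't', 'i', 'U', 'R', 'f', '4'(digit), '5'(digit), 'p', 'V', 'o'
Digits found: 2
Result: 2


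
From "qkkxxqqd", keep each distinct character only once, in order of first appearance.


Input: 'qkkxxqqd'
Operation: keep first occurrence of each character
Scan: s[0]='q' new -> keep; s[1]='k' new -> keep; s[2]='k' seen -> skip; s[3]='x' new -> keep; s[4]='x' seen -> skip; s[5]='q' seen -> skip; s[6]='q' seen -> skip; s[7]='d' new -> keep
Result: qkxd


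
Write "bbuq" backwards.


Input string: 'bbuq'
Operation: reverse character order
Original order: 'b' -> 'b' -> 'u' -> 'q'
Reversed order: 'q' -> 'u' -> 'b' -> 'b'
Result: qubb


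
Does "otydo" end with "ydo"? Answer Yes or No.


Input string: 'otydo'
Suffix to check: 'ydo'
Last 3 characters of input: 'ydo'
Match: True
Result: Yes


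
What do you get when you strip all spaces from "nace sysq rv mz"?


Input string: 'nace sysq rv mz'
Operation: remove all spaces
Words: 'nace', 'sysq', 'rv', 'mz'
Join without spaces: nacesysqrvmz


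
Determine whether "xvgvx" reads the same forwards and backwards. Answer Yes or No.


Input string: 'xvgvx'
Reversed: 'xvgvx'
Compare pairs: s[0]='x' vs s[4]='x' (match), s[1]='v' vs s[3]='v' (match)
Palindrome: Yes


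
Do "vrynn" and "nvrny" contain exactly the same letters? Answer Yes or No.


String 1: 'vrynn' -> sorted: 'nnrvy'
String 2: 'nvrny' -> sorted: 'nnrvy'
Compare sorted forms: 'nnrvy' == 'nnrvy'
Anagram: Yes


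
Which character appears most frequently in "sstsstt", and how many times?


Input: 'sstsstt'
Operation: tally each character
Counts: 's':4, 't':3
Maximum: 's' appears 4 times


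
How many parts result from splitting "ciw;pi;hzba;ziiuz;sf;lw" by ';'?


Input string: 'ciw;pi;hzba;ziiuz;sf;lw'
Delimiter: ';'
Split result: 'ciw', 'pi', 'hzba', 'ziiuz', 'sf', 'lw'
Number of parts: 6


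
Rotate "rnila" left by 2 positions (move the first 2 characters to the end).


Input: 'rnila', shift = 2
Operation: split at index 2 and swap parts
Front part s[0:2] = 'rn'
Back part s[2:] = 'ila'
Rotated = back + front = 'ila' + 'rn'
Result: ilarn


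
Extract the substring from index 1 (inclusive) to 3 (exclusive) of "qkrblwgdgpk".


Input string: 'qkrblwgdgpk'
Operation: slice [1:3]
Extract characters: s[1]='k', s[2]='r'
Result: kr


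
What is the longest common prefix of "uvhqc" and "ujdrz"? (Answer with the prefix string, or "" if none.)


String 1: 'uvhqc'
String 2: 'ujdrz'
Compare position by position:
pos 0: 'u' vs 'u' match
pos 1: 'v' vs 'j' differ -> stop
Longest common prefix: "u" (length 1)


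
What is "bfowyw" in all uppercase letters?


Input string: 'bfowyw'
Operation: convert each letter to uppercase
Mapping: 'b'->'B', 'f'->'F', 'o'->'O', 'w'->'W', 'y'->'Y', 'w'->'W'
Result: BFOWYW


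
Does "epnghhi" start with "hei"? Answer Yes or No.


Input string: 'epnghhi'
Prefix to check: 'hei'
First 3 characters of input: 'epn'
Match: False
Result: No


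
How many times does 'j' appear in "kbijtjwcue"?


Input string: 'kbijtjwcue'
Target character: 'j'
Scan each position: s[3]='j', s[5]='j'
Matches found at indices: 3, 5
Total: 2


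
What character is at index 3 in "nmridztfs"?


Input string: 'nmridztfs'
Operation: get character at index 3
Index mapping: s[0]='n', s[1]='m', s[2]='r', s[3]='i'
Result: 'i'


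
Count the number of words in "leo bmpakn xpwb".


Input string: 'leo bmpakn xpwb'
Operation: split by spaces
Words found: 'leo', 'bmpakn', 'xpwb'
Word count: 3


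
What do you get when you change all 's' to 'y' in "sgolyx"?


Input string: 'sgolyx'
Operation: replace 's' with 'y'
Positions of 's': 0
After replacement: ygolyx


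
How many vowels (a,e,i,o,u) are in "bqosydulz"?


Input string: 'bqosydulz'
Operation: count vowels (a, e, i, o, u)
Scan: s[0]='b', s[1]='q', s[2]='o' (vowel), s[3]='s', s[4]='y', s[5]='d', s[6]='u' (vowel), s[7]='l', s[8]='z'
Vowels found: 2
Result: 2
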